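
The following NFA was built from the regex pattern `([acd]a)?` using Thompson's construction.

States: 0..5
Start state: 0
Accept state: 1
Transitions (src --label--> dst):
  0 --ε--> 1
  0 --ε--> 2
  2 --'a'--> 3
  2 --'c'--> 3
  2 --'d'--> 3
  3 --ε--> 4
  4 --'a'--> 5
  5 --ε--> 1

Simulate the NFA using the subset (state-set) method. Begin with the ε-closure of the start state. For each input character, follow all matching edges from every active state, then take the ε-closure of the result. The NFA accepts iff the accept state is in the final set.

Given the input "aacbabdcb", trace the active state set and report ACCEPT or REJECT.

S₀ = ε-closure({0}) = {0,1,2}
'a' @ 1: {3,4}
'a' @ 2: {1,5}  ✓accept
'c' @ 3: {}  — no active states
rest 'babdcb' ignored (set empty)
final: {}; accept 1 not in set

Answer: REJECT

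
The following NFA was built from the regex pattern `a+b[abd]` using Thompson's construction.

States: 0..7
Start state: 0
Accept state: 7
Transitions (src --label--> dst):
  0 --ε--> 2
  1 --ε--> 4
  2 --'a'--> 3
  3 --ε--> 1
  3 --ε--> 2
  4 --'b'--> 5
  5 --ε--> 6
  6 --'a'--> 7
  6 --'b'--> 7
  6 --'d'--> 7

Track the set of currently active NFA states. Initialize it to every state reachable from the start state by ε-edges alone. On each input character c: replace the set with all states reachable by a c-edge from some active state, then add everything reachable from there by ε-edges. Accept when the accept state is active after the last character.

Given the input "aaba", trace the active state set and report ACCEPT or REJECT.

Answer: ACCEPT

Trace:
start: ε-closure({0}) = {0,2}
'a' @ 1: {1,2,3,4}
'a' @ 2: {1,2,3,4}
'b' @ 3: {5,6}
'a' @ 4: {7}  (accept∈set)
final: {7}; accept 7 in set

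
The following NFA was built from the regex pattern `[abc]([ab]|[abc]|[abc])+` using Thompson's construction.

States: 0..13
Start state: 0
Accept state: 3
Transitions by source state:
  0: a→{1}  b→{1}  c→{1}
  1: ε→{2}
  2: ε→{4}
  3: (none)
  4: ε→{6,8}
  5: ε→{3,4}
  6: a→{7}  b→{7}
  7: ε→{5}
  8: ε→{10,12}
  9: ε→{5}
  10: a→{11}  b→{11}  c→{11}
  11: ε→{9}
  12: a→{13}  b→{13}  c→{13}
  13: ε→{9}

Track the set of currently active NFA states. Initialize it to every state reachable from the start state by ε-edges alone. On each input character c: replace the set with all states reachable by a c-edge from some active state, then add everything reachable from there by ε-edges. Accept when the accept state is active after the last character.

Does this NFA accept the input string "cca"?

initial (ε-close {0}): {0}
'c' @ 1: {1,2,4,6,8,10,12}
'c' @ 2: {3,4,5,6,8,9,10,11,12,13}  [accepting]
'a' @ 3: {3,4,5,6,7,8,9,10,11,12,13}  [accepting]
final: {3,4,5,6,7,8,9,10,11,12,13}; accept 3 in set

Answer: ACCEPT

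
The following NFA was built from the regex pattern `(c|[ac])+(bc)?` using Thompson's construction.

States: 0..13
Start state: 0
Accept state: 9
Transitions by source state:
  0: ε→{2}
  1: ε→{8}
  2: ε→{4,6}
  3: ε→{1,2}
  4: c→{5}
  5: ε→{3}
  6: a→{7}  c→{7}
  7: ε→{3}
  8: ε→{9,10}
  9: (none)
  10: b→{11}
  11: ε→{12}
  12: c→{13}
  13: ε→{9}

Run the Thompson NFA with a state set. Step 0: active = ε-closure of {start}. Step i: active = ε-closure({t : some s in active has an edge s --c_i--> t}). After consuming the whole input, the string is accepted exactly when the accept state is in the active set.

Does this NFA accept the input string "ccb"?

Answer: REJECT

Steps:
S₀ = ε-closure({0}) = {0,2,4,6}
'c' @ 1: {1,2,3,4,5,6,7,8,9,10}  (accept∈set)
'c' @ 2: {1,2,3,4,5,6,7,8,9,10}  (accept∈set)
'b' @ 3: {11,12}
end set {11,12} — state 9 not in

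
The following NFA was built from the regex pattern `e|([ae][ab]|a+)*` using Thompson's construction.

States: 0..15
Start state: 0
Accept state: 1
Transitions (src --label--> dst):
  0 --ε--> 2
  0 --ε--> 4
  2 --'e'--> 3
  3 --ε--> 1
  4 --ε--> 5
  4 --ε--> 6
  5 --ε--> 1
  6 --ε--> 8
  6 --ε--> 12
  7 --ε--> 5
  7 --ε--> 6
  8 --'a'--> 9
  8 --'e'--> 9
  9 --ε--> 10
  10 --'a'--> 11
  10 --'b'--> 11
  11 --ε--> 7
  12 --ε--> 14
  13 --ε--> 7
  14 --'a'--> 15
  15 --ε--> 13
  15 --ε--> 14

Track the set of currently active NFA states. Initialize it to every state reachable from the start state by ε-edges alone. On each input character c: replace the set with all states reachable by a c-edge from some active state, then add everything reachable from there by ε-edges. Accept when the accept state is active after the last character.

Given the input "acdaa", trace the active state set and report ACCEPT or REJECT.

Answer: REJECT

Trace:
start: ε-closure({0}) = {0,1,2,4,5,6,8,12,14}
'a' @ 1: {1,5,6,7,8,9,10,12,13,14,15}  [accepting]
'c' @ 2: {}  — no active states
rest 'daa' ignored (set empty)
end set {} — state 1 not in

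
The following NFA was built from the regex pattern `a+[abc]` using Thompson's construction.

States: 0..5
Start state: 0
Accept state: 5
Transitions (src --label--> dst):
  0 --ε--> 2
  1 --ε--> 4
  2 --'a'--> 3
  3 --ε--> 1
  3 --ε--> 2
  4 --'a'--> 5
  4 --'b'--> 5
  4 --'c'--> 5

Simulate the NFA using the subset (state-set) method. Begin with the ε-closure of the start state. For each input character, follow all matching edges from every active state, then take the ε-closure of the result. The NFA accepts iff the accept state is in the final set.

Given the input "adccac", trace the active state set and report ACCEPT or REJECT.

Answer: REJECT

Derivation:
initial (ε-close {0}): {0,2}
'a' @ 1: {1,2,3,4}
'd' @ 2: {}  — dead — no transitions
rest 'ccac' ignored (set empty)
after full input: {}  (accept=5 not in)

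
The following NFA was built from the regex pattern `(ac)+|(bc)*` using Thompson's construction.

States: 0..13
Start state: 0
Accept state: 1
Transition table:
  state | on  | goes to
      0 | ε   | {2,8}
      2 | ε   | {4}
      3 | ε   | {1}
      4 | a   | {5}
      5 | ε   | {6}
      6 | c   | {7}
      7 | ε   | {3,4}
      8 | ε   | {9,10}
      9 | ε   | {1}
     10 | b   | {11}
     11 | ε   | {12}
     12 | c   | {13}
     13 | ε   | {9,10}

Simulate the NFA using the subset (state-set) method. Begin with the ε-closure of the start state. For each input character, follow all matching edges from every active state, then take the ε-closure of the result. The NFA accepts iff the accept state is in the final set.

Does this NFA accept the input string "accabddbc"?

initial (ε-close {0}): {0,1,2,4,8,9,10}
'a' @ 1: {5,6}
'c' @ 2: {1,3,4,7}  (accept∈set)
'c' @ 3: {}  — dead — no transitions
rest 'abddbc' ignored (set empty)
end set {} — state 1 not in

Answer: REJECT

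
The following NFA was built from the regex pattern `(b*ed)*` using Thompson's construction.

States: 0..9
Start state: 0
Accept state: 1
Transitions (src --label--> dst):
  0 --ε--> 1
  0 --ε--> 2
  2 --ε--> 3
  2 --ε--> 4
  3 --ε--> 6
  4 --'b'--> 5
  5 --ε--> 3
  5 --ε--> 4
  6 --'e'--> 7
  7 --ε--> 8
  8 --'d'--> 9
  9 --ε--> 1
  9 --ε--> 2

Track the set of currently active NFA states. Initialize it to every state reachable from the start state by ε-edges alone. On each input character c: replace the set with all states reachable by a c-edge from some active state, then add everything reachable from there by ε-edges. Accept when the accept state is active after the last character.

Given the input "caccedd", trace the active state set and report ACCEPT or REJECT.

S₀ = ε-closure({0}) = {0,1,2,3,4,6}
'c' @ 1: {}  — state set empty
rest 'accedd' ignored (set empty)
end set {} — state 1 not in

Answer: REJECT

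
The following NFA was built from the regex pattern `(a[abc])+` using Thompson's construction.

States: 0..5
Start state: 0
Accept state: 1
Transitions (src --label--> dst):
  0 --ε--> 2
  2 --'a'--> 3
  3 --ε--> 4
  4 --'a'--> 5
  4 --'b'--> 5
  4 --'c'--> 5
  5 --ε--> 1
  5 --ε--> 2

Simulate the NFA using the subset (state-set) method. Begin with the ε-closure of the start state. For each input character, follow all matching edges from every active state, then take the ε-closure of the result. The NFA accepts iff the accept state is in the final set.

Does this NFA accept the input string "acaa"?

S₀ = ε-closure({0}) = {0,2}
'a' @ 1: {3,4}
'c' @ 2: {1,2,5}  ✓accept
'a' @ 3: {3,4}
'a' @ 4: {1,2,5}  ✓accept
after full input: {1,2,5}  (accept=1 in)

Answer: ACCEPT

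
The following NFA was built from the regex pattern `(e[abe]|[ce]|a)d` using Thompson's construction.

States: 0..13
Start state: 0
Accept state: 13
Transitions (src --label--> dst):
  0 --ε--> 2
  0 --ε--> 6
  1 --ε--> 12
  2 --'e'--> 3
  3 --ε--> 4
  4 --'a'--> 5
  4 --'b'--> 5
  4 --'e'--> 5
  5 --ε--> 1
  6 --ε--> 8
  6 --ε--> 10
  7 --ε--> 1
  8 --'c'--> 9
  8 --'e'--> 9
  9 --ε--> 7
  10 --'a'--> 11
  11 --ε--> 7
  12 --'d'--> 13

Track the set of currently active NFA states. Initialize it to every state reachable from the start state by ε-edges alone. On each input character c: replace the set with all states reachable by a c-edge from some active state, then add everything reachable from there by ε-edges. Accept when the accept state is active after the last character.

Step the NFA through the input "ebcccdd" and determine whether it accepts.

Answer: REJECT

Derivation:
S₀ = ε-closure({0}) = {0,2,6,8,10}
'e' @ 1: {1,3,4,7,9,12}
'b' @ 2: {1,5,12}
'c' @ 3: {}  — state set empty
rest 'ccdd' ignored (set empty)
final: {}; accept 13 not in set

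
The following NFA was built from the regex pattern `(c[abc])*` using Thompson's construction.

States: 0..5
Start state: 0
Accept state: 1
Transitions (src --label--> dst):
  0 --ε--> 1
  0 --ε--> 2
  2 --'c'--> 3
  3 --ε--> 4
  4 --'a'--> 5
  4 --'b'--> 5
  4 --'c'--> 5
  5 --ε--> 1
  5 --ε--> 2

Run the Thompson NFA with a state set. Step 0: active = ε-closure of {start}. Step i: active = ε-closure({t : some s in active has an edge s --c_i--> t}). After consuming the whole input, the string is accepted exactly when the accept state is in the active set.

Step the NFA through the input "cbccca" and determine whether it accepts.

S₀ = ε-closure({0}) = {0,1,2}
'c' @ 1: {3,4}
'b' @ 2: {1,2,5}  ✓accept
'c' @ 3: {3,4}
'c' @ 4: {1,2,5}  ✓accept
'c' @ 5: {3,4}
'a' @ 6: {1,2,5}  ✓accept
final: {1,2,5}; accept 1 in set

Answer: ACCEPT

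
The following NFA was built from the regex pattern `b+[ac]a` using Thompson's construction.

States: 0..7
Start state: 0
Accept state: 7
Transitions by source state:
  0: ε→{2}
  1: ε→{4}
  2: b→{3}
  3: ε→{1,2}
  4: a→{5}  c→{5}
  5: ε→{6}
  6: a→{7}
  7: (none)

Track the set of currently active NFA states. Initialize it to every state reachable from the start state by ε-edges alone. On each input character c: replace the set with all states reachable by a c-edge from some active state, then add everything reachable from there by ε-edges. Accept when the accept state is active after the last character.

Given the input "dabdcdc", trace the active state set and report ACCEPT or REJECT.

Answer: REJECT

Trace:
S₀ = ε-closure({0}) = {0,2}
'd' @ 1: {}  — no active states
rest 'abdcdc' ignored (set empty)
end set {} — state 7 not in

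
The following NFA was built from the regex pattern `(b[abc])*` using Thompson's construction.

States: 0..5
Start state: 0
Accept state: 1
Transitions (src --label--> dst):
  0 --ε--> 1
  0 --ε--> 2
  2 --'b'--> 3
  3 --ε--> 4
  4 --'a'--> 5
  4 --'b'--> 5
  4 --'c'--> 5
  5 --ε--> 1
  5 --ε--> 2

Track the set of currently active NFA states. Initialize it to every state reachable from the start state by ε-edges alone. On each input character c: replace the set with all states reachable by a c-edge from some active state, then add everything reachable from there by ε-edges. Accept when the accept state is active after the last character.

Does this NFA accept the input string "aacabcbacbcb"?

S₀ = ε-closure({0}) = {0,1,2}
'a' @ 1: {}  — state set empty
rest 'acabcbacbcb' ignored (set empty)
end set {} — state 1 not in

Answer: REJECT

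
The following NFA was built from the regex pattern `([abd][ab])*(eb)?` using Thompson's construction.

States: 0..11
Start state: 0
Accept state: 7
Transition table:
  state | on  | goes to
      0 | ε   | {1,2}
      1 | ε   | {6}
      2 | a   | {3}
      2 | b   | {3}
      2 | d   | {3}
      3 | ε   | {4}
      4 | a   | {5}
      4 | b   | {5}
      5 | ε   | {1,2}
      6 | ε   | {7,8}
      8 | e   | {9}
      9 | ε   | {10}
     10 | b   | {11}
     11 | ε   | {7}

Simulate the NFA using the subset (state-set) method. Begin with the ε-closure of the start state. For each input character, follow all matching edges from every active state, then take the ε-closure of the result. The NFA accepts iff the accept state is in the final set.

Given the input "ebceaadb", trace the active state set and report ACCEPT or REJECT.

Answer: REJECT

Trace:
initial (ε-close {0}): {0,1,2,6,7,8}
'e' @ 1: {9,10}
'b' @ 2: {7,11}  [accepting]
'c' @ 3: {}  — dead — no transitions
rest 'eaadb' ignored (set empty)
after full input: {}  (accept=7 not in)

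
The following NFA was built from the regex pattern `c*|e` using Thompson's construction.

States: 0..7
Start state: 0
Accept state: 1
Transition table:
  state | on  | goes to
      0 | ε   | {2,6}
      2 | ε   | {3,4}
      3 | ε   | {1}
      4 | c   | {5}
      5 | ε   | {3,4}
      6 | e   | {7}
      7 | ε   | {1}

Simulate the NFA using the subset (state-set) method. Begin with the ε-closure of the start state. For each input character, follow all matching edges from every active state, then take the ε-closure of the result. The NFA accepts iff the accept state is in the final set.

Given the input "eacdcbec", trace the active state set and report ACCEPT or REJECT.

S₀ = ε-closure({0}) = {0,1,2,3,4,6}
'e' @ 1: {1,7}  [accepting]
'a' @ 2: {}  — dead — no transitions
rest 'cdcbec' ignored (set empty)
end set {} — state 1 not in

Answer: REJECT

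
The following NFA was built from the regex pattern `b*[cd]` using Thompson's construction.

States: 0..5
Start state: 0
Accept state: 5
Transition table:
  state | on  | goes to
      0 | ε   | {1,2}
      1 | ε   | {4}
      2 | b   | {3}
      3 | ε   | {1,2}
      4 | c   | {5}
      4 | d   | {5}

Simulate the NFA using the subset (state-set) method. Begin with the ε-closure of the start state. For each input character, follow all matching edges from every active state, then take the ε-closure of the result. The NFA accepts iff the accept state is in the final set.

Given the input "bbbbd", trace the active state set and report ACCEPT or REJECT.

S₀ = ε-closure({0}) = {0,1,2,4}
'b' @ 1: {1,2,3,4}
'b' @ 2: {1,2,3,4}
'b' @ 3: {1,2,3,4}
'b' @ 4: {1,2,3,4}
'd' @ 5: {5}  ✓accept
end set {5} — state 5 in

Answer: ACCEPT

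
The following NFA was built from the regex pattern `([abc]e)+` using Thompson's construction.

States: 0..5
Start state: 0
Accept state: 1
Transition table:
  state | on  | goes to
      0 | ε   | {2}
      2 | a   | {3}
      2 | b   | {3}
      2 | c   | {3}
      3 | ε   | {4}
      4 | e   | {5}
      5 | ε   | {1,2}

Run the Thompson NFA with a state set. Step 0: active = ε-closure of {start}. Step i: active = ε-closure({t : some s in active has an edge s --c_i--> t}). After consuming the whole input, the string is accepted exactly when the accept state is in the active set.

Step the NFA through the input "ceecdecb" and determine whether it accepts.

S₀ = ε-closure({0}) = {0,2}
'c' @ 1: {3,4}
'e' @ 2: {1,2,5}  [accepting]
'e' @ 3: {}  — no active states
rest 'cdecb' ignored (set empty)
final: {}; accept 1 not in set

Answer: REJECT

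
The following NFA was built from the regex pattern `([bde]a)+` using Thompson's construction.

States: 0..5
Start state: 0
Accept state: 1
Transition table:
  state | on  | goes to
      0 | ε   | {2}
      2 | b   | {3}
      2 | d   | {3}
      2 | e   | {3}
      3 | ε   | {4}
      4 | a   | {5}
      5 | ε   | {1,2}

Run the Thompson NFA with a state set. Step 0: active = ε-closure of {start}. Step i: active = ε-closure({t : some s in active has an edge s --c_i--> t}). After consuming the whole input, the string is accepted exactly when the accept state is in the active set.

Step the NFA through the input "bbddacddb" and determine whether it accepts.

Answer: REJECT

Trace:
start: ε-closure({0}) = {0,2}
'b' @ 1: {3,4}
'b' @ 2: {}  — state set empty
rest 'ddacddb' ignored (set empty)
end set {} — state 1 not in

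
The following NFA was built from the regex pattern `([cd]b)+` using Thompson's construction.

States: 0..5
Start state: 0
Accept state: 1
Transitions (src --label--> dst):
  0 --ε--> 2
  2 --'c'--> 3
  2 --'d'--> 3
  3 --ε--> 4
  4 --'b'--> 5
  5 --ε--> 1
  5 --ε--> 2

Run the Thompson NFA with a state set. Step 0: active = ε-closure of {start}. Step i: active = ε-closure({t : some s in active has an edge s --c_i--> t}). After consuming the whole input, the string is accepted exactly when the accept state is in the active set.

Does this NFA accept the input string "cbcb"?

start: ε-closure({0}) = {0,2}
'c' @ 1: {3,4}
'b' @ 2: {1,2,5}  ✓accept
'c' @ 3: {3,4}
'b' @ 4: {1,2,5}  ✓accept
final: {1,2,5}; accept 1 in set

Answer: ACCEPT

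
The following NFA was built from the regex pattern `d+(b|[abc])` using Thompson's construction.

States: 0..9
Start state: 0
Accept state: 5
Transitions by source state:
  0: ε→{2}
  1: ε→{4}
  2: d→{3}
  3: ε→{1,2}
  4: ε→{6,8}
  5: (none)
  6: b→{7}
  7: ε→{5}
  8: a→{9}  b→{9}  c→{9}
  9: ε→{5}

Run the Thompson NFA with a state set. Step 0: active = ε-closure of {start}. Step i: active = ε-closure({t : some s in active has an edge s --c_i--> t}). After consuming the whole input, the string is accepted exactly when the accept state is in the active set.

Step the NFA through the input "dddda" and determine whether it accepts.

Answer: ACCEPT

Steps:
initial (ε-close {0}): {0,2}
'd' @ 1: {1,2,3,4,6,8}
'd' @ 2: {1,2,3,4,6,8}
'd' @ 3: {1,2,3,4,6,8}
'd' @ 4: {1,2,3,4,6,8}
'a' @ 5: {5,9}  (accept∈set)
end set {5,9} — state 5 in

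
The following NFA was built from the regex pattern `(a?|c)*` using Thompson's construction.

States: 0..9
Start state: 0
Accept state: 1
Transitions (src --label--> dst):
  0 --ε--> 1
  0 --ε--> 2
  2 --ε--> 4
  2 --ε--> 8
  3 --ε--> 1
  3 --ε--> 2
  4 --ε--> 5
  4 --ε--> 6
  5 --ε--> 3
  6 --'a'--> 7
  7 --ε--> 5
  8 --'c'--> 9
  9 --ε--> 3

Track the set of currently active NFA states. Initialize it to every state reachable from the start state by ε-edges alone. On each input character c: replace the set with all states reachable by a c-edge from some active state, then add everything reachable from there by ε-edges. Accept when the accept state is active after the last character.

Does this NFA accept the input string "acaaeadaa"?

start: ε-closure({0}) = {0,1,2,3,4,5,6,8}
'a' @ 1: {1,2,3,4,5,6,7,8}  [accepting]
'c' @ 2: {1,2,3,4,5,6,8,9}  [accepting]
'a' @ 3: {1,2,3,4,5,6,7,8}  [accepting]
'a' @ 4: {1,2,3,4,5,6,7,8}  [accepting]
'e' @ 5: {}  — no active states
rest 'adaa' ignored (set empty)
final: {}; accept 1 not in set

Answer: REJECT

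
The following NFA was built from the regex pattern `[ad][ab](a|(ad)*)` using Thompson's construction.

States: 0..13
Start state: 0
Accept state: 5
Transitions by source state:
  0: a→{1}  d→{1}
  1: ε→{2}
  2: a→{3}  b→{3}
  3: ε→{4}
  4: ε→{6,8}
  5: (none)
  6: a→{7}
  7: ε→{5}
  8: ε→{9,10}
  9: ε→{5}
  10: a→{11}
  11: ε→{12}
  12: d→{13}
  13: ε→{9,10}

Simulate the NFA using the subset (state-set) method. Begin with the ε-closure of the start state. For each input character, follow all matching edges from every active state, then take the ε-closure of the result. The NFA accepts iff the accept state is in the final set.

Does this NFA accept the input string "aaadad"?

Answer: ACCEPT

Steps:
start: ε-closure({0}) = {0}
'a' @ 1: {1,2}
'a' @ 2: {3,4,5,6,8,9,10}  [accepting]
'a' @ 3: {5,7,11,12}  [accepting]
'd' @ 4: {5,9,10,13}  [accepting]
'a' @ 5: {11,12}
'd' @ 6: {5,9,10,13}  [accepting]
end set {5,9,10,13} — state 5 in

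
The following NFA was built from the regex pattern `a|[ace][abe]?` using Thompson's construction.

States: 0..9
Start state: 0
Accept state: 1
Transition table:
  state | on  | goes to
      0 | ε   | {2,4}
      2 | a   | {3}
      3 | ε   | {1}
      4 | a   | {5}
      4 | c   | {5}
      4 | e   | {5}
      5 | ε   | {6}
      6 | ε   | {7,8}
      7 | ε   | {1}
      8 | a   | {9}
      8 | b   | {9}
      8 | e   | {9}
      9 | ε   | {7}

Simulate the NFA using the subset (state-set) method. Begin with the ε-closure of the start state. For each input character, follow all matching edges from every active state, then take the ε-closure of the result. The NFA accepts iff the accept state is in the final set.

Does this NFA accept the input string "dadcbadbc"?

Answer: REJECT

Derivation:
initial (ε-close {0}): {0,2,4}
'd' @ 1: {}  — no active states
rest 'adcbadbc' ignored (set empty)
after full input: {}  (accept=1 not in)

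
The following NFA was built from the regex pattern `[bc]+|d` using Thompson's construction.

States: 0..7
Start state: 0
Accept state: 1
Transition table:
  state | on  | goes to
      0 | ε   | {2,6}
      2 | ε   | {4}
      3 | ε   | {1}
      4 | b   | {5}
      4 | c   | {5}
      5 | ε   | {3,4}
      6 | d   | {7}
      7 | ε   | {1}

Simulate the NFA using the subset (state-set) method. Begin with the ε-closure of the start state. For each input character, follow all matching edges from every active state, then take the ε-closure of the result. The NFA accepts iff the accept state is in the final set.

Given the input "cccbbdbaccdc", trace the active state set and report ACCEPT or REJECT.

start: ε-closure({0}) = {0,2,4,6}
'c' @ 1: {1,3,4,5}  ✓accept
'c' @ 2: {1,3,4,5}  ✓accept
'c' @ 3: {1,3,4,5}  ✓accept
'b' @ 4: {1,3,4,5}  ✓accept
'b' @ 5: {1,3,4,5}  ✓accept
'd' @ 6: {}  — dead — no transitions
rest 'baccdc' ignored (set empty)
end set {} — state 1 not in

Answer: REJECT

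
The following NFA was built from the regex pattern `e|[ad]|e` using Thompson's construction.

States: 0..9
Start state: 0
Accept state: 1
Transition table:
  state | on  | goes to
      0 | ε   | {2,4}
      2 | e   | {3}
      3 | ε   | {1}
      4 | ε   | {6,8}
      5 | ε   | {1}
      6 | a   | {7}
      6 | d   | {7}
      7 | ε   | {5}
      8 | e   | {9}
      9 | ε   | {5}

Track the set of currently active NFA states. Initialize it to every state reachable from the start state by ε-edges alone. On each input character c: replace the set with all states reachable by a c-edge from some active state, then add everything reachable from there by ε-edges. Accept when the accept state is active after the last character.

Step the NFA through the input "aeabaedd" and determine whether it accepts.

Answer: REJECT

Steps:
start: ε-closure({0}) = {0,2,4,6,8}
'a' @ 1: {1,5,7}  (accept∈set)
'e' @ 2: {}  — state set empty
rest 'abaedd' ignored (set empty)
after full input: {}  (accept=1 not in)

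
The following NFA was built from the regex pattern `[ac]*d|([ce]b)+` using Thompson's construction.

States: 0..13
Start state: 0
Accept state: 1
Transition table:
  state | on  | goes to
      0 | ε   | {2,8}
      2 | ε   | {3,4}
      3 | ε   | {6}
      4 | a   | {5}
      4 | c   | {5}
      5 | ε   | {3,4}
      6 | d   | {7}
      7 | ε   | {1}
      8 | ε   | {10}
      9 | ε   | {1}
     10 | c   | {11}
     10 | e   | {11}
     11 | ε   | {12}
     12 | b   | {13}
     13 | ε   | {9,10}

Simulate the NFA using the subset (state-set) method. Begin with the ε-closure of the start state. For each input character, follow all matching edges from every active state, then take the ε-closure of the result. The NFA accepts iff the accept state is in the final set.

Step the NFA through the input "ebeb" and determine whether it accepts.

Answer: ACCEPT

Derivation:
start: ε-closure({0}) = {0,2,3,4,6,8,10}
'e' @ 1: {11,12}
'b' @ 2: {1,9,10,13}  [accepting]
'e' @ 3: {11,12}
'b' @ 4: {1,9,10,13}  [accepting]
final: {1,9,10,13}; accept 1 in set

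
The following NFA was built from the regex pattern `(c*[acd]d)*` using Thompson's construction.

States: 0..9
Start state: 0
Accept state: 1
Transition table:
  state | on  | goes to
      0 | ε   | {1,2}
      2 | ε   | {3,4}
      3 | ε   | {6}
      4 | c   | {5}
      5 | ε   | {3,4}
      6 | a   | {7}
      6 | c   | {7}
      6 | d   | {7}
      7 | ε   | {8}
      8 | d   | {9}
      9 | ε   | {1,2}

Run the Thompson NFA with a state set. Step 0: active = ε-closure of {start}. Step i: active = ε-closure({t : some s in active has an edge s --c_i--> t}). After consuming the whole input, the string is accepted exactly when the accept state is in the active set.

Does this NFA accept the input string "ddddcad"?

initial (ε-close {0}): {0,1,2,3,4,6}
'd' @ 1: {7,8}
'd' @ 2: {1,2,3,4,6,9}  (accept∈set)
'd' @ 3: {7,8}
'd' @ 4: {1,2,3,4,6,9}  (accept∈set)
'c' @ 5: {3,4,5,6,7,8}
'a' @ 6: {7,8}
'd' @ 7: {1,2,3,4,6,9}  (accept∈set)
after full input: {1,2,3,4,6,9}  (accept=1 in)

Answer: ACCEPT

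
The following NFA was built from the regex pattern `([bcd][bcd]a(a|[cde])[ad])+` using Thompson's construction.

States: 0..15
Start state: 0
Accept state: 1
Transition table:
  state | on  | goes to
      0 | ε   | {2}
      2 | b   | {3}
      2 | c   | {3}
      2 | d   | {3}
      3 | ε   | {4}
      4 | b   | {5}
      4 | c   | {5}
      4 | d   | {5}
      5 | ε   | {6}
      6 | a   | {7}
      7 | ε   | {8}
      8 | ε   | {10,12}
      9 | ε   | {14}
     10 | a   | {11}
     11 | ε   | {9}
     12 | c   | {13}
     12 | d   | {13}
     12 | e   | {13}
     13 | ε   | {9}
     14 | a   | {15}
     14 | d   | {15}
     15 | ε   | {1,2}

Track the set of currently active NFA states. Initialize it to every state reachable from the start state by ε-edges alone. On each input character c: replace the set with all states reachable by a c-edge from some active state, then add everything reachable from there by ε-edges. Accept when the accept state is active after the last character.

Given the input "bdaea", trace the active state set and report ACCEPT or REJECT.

Answer: ACCEPT

Trace:
initial (ε-close {0}): {0,2}
'b' @ 1: {3,4}
'd' @ 2: {5,6}
'a' @ 3: {7,8,10,12}
'e' @ 4: {9,13,14}
'a' @ 5: {1,2,15}  ✓accept
end set {1,2,15} — state 1 in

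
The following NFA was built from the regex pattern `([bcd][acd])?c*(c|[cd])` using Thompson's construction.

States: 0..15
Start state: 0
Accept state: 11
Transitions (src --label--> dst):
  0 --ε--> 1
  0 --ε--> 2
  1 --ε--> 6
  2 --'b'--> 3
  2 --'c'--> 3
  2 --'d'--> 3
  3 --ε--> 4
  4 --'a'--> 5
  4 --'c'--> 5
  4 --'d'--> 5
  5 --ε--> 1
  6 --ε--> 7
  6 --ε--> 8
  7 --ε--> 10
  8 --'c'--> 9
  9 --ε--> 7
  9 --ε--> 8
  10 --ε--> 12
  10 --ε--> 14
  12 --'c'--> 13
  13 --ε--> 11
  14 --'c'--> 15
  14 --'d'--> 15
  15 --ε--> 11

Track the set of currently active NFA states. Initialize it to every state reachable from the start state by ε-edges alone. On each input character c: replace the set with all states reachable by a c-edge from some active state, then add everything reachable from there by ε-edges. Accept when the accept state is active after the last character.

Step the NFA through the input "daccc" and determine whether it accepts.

Answer: ACCEPT

Steps:
initial (ε-close {0}): {0,1,2,6,7,8,10,12,14}
'd' @ 1: {3,4,11,15}  [accepting]
'a' @ 2: {1,5,6,7,8,10,12,14}
'c' @ 3: {7,8,9,10,11,12,13,14,15}  [accepting]
'c' @ 4: {7,8,9,10,11,12,13,14,15}  [accepting]
'c' @ 5: {7,8,9,10,11,12,13,14,15}  [accepting]
end set {7,8,9,10,11,12,13,14,15} — state 11 in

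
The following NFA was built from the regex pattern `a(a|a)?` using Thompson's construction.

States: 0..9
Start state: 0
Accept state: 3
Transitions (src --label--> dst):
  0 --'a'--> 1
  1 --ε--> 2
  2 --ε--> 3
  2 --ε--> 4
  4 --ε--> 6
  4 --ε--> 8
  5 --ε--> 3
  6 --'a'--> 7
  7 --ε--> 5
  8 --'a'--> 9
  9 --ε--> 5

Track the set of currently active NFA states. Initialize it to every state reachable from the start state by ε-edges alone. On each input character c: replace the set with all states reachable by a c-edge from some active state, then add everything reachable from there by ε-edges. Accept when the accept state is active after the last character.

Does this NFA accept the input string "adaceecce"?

Answer: REJECT

Steps:
initial (ε-close {0}): {0}
'a' @ 1: {1,2,3,4,6,8}  [accepting]
'd' @ 2: {}  — state set empty
rest 'aceecce' ignored (set empty)
after full input: {}  (accept=3 not in)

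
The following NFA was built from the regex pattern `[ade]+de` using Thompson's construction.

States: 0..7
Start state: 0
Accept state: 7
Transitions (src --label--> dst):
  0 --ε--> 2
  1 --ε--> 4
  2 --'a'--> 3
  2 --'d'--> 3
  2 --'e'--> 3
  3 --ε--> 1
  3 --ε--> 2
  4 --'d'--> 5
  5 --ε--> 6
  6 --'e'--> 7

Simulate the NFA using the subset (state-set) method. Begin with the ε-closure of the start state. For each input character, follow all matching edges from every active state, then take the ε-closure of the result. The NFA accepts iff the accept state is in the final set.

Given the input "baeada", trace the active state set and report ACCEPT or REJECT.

initial (ε-close {0}): {0,2}
'b' @ 1: {}  — state set empty
rest 'aeada' ignored (set empty)
final: {}; accept 7 not in set

Answer: REJECT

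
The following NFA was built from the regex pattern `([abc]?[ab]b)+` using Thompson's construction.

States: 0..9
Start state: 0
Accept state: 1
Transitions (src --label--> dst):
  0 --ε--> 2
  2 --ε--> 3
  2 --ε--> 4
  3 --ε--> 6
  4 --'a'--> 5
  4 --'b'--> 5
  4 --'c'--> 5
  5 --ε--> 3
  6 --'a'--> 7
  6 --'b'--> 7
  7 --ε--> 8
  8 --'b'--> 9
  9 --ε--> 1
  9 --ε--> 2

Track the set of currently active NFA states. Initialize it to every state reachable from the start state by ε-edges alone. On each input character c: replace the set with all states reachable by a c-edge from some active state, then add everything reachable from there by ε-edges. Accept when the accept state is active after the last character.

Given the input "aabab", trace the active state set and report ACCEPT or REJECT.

start: ε-closure({0}) = {0,2,3,4,6}
'a' @ 1: {3,5,6,7,8}
'a' @ 2: {7,8}
'b' @ 3: {1,2,3,4,6,9}  ✓accept
'a' @ 4: {3,5,6,7,8}
'b' @ 5: {1,2,3,4,6,7,8,9}  ✓accept
final: {1,2,3,4,6,7,8,9}; accept 1 in set

Answer: ACCEPT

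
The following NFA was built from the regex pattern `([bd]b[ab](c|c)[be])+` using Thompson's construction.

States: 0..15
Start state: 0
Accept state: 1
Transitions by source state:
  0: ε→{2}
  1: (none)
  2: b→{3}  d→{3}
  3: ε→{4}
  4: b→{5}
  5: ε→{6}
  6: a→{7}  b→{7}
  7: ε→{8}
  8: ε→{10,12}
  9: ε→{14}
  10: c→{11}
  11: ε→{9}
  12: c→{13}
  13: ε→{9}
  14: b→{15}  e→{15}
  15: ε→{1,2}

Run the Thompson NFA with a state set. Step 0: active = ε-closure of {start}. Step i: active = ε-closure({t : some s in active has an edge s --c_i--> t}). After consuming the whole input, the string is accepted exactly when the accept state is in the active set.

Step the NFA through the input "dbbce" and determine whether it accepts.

start: ε-closure({0}) = {0,2}
'd' @ 1: {3,4}
'b' @ 2: {5,6}
'b' @ 3: {7,8,10,12}
'c' @ 4: {9,11,13,14}
'e' @ 5: {1,2,15}  ✓accept
end set {1,2,15} — state 1 in

Answer: ACCEPT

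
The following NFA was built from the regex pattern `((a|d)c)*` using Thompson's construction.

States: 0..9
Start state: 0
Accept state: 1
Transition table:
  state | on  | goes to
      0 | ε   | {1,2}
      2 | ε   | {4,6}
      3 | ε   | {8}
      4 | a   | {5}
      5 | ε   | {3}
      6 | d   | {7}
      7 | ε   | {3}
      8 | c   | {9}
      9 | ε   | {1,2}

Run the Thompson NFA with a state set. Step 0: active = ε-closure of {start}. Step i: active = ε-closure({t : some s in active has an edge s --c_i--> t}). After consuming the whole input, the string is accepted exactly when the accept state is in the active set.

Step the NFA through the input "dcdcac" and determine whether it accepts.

Answer: ACCEPT

Trace:
start: ε-closure({0}) = {0,1,2,4,6}
'd' @ 1: {3,7,8}
'c' @ 2: {1,2,4,6,9}  ✓accept
'd' @ 3: {3,7,8}
'c' @ 4: {1,2,4,6,9}  ✓accept
'a' @ 5: {3,5,8}
'c' @ 6: {1,2,4,6,9}  ✓accept
end set {1,2,4,6,9} — state 1 in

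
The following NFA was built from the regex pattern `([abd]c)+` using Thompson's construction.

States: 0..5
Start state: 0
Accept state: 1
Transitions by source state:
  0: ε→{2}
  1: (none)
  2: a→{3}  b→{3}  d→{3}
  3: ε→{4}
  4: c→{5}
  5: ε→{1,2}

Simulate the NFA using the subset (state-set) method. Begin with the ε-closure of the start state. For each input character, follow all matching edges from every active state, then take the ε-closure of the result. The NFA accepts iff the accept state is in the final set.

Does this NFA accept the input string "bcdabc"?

Answer: REJECT

Trace:
start: ε-closure({0}) = {0,2}
'b' @ 1: {3,4}
'c' @ 2: {1,2,5}  (accept∈set)
'd' @ 3: {3,4}
'a' @ 4: {}  — no active states
rest 'bc' ignored (set empty)
final: {}; accept 1 not in set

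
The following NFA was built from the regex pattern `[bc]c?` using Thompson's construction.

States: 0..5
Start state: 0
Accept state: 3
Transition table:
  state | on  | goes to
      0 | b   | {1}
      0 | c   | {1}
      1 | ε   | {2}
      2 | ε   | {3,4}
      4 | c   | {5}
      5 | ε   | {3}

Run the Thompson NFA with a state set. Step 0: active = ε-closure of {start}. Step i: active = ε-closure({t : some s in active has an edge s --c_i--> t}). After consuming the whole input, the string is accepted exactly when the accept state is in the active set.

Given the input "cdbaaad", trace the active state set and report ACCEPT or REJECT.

Answer: REJECT

Steps:
initial (ε-close {0}): {0}
'c' @ 1: {1,2,3,4}  [accepting]
'd' @ 2: {}  — dead — no transitions
rest 'baaad' ignored (set empty)
after full input: {}  (accept=3 not in)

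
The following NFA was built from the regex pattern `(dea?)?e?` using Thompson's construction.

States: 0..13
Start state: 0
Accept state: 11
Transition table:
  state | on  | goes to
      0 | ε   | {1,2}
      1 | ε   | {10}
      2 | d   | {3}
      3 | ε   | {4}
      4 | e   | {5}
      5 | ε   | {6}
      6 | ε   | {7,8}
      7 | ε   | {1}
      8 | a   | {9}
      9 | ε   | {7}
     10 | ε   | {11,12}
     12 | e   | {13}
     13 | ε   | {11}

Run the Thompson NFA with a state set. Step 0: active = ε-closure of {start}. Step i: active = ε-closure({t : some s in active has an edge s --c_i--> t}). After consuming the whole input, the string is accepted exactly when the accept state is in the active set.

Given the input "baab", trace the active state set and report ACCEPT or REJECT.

S₀ = ε-closure({0}) = {0,1,2,10,11,12}
'b' @ 1: {}  — dead — no transitions
rest 'aab' ignored (set empty)
end set {} — state 11 not in

Answer: REJECT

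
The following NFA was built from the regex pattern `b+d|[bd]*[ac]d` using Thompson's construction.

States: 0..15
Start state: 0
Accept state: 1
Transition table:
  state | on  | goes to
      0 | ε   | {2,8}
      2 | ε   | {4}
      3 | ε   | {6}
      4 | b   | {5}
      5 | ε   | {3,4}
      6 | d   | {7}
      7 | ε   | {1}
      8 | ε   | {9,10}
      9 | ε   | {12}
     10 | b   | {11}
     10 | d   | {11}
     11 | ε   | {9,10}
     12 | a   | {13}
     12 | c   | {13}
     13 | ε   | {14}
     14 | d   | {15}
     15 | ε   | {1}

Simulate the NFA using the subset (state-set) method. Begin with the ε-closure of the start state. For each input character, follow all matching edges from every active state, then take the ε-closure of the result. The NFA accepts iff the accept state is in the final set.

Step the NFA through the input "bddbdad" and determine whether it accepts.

Answer: ACCEPT

Derivation:
start: ε-closure({0}) = {0,2,4,8,9,10,12}
'b' @ 1: {3,4,5,6,9,10,11,12}
'd' @ 2: {1,7,9,10,11,12}  [accepting]
'd' @ 3: {9,10,11,12}
'b' @ 4: {9,10,11,12}
'd' @ 5: {9,10,11,12}
'a' @ 6: {13,14}
'd' @ 7: {1,15}  [accepting]
after full input: {1,15}  (accept=1 in)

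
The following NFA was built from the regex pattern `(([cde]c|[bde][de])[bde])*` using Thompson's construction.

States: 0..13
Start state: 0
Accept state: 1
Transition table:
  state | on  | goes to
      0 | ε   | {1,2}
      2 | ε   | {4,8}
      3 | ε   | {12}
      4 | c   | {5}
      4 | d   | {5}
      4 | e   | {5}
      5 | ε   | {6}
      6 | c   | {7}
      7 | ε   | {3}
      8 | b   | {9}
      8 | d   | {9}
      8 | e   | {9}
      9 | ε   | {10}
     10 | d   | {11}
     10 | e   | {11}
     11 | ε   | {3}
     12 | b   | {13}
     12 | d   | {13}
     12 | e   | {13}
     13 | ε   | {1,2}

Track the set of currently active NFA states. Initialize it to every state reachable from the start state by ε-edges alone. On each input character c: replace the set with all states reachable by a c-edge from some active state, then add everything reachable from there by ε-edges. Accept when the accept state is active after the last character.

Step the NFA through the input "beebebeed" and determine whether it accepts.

Answer: ACCEPT

Steps:
S₀ = ε-closure({0}) = {0,1,2,4,8}
'b' @ 1: {9,10}
'e' @ 2: {3,11,12}
'e' @ 3: {1,2,4,8,13}  (accept∈set)
'b' @ 4: {9,10}
'e' @ 5: {3,11,12}
'b' @ 6: {1,2,4,8,13}  (accept∈set)
'e' @ 7: {5,6,9,10}
'e' @ 8: {3,11,12}
'd' @ 9: {1,2,4,8,13}  (accept∈set)
end set {1,2,4,8,13} — state 1 in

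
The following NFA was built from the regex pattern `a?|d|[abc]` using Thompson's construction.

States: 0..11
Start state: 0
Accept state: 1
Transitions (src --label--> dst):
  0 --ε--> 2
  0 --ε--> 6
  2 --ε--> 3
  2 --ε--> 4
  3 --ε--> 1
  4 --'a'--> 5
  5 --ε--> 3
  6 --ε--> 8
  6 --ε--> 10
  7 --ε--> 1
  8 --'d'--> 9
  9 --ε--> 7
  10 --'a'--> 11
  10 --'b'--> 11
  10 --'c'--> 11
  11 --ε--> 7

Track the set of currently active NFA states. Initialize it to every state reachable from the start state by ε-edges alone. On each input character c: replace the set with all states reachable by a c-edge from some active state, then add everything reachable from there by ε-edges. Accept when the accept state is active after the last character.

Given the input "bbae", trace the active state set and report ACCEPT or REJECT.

Answer: REJECT

Trace:
initial (ε-close {0}): {0,1,2,3,4,6,8,10}
'b' @ 1: {1,7,11}  (accept∈set)
'b' @ 2: {}  — no active states
rest 'ae' ignored (set empty)
end set {} — state 1 not in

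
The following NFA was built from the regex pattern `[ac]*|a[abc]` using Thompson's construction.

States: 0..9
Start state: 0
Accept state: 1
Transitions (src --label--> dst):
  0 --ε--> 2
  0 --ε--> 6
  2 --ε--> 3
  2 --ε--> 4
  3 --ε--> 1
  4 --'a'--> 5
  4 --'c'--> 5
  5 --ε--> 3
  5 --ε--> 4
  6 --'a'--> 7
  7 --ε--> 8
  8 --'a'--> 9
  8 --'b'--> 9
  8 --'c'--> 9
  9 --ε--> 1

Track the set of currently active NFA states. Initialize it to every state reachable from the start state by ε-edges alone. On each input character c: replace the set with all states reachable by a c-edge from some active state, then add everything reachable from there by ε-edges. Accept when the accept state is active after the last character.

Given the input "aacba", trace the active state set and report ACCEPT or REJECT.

Answer: REJECT

Steps:
initial (ε-close {0}): {0,1,2,3,4,6}
'a' @ 1: {1,3,4,5,7,8}  [accepting]
'a' @ 2: {1,3,4,5,9}  [accepting]
'c' @ 3: {1,3,4,5}  [accepting]
'b' @ 4: {}  — state set empty
rest 'a' ignored (set empty)
after full input: {}  (accept=1 not in)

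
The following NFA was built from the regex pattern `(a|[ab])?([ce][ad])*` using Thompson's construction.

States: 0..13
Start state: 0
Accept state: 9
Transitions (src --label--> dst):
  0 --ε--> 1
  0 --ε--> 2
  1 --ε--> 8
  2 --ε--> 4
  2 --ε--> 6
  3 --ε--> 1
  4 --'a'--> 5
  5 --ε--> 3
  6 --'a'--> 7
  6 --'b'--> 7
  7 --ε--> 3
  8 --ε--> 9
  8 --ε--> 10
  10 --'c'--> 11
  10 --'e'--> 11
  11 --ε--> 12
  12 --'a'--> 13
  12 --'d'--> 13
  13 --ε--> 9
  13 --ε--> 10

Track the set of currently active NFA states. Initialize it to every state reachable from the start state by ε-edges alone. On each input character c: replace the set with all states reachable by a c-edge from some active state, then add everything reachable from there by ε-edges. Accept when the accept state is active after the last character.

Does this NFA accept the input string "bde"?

Answer: REJECT

Trace:
S₀ = ε-closure({0}) = {0,1,2,4,6,8,9,10}
'b' @ 1: {1,3,7,8,9,10}  [accepting]
'd' @ 2: {}  — no active states
rest 'e' ignored (set empty)
final: {}; accept 9 not in set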